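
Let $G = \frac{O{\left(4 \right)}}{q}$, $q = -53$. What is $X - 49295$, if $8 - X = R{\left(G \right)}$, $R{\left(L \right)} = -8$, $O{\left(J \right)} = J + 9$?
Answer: $-49279$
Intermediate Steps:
$O{\left(J \right)} = 9 + J$
$G = - \frac{13}{53}$ ($G = \frac{9 + 4}{-53} = 13 \left(- \frac{1}{53}\right) = - \frac{13}{53} \approx -0.24528$)
$X = 16$ ($X = 8 - -8 = 8 + 8 = 16$)
$X - 49295 = 16 - 49295 = -49279$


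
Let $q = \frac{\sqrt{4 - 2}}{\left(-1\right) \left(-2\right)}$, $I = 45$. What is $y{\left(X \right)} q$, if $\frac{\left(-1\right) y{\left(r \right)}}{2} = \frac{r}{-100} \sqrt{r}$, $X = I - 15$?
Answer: $\frac{3 \sqrt{15}}{5} \approx 2.3238$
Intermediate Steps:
$X = 30$ ($X = 45 - 15 = 30$)
$y{\left(r \right)} = \frac{r^{\frac{3}{2}}}{50}$ ($y{\left(r \right)} = - 2 \frac{r}{-100} \sqrt{r} = - 2 r \left(- \frac{1}{100}\right) \sqrt{r} = - 2 - \frac{r}{100} \sqrt{r} = - 2 \left(- \frac{r^{\frac{3}{2}}}{100}\right) = \frac{r^{\frac{3}{2}}}{50}$)
$q = \frac{\sqrt{2}}{2} \approx 0.70711$
$y{\left(X \right)} q = \frac{30^{\frac{3}{2}}}{50} \frac{\sqrt{2}}{2} = \frac{30 \sqrt{30}}{50} \frac{\sqrt{2}}{2} = \frac{3 \sqrt{30}}{5} \frac{\sqrt{2}}{2} = \frac{3 \sqrt{15}}{5}$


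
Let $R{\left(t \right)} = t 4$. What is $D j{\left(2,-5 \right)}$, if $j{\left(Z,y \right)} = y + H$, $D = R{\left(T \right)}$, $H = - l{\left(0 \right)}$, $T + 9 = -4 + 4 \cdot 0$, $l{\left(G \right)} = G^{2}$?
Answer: $260$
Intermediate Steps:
$T = -13$ ($T = -9 + \left(-4 + 4 \cdot 0\right) = -9 + \left(-4 + 0\right) = -9 - 4 = -13$)
$R{\left(t \right)} = 4 t$
$H = 0$ ($H = - 0^{2} = \left(-1\right) 0 = 0$)
$D = -52$ ($D = 4 \left(-13\right) = -52$)
$j{\left(Z,y \right)} = y$ ($j{\left(Z,y \right)} = y + 0 = y$)
$D j{\left(2,-5 \right)} = \left(-52\right) \left(-5\right) = 260$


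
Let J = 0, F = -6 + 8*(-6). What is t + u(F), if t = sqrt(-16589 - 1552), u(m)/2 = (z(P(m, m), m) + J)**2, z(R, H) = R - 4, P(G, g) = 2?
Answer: 8 + I*sqrt(18141) ≈ 8.0 + 134.69*I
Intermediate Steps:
z(R, H) = -4 + R
F = -54 (F = -6 - 48 = -54)
u(m) = 8 (u(m) = 2*((-4 + 2) + 0)**2 = 2*(-2 + 0)**2 = 2*(-2)**2 = 2*4 = 8)
t = I*sqrt(18141) (t = sqrt(-18141) = I*sqrt(18141) ≈ 134.69*I)
t + u(F) = I*sqrt(18141) + 8 = 8 + I*sqrt(18141)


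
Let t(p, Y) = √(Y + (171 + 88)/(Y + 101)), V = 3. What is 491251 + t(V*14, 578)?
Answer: 491251 + √5441991/97 ≈ 4.9128e+5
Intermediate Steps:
t(p, Y) = √(Y + 259/(101 + Y))
491251 + t(V*14, 578) = 491251 + √((259 + 578*(101 + 578))/(101 + 578)) = 491251 + √((259 + 578*679)/679) = 491251 + √((259 + 392462)/679) = 491251 + √((1/679)*392721) = 491251 + √(56103/97) = 491251 + √5441991/97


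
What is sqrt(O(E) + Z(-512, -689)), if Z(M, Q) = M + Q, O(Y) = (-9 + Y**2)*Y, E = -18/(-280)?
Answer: I*sqrt(115399580485)/9800 ≈ 34.664*I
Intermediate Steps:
E = 9/140 (E = -18*(-1/280) = 9/140 ≈ 0.064286)
O(Y) = Y*(-9 + Y**2)
sqrt(O(E) + Z(-512, -689)) = sqrt(9*(-9 + (9/140)**2)/140 + (-512 - 689)) = sqrt(9*(-9 + 81/19600)/140 - 1201) = sqrt((9/140)*(-176319/19600) - 1201) = sqrt(-1586871/2744000 - 1201) = sqrt(-3297130871/2744000) = I*sqrt(115399580485)/9800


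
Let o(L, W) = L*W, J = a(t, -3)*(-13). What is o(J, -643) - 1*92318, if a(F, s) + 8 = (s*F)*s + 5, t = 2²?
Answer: 183529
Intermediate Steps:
t = 4
a(F, s) = -3 + F*s² (a(F, s) = -8 + ((s*F)*s + 5) = -8 + ((F*s)*s + 5) = -8 + (F*s² + 5) = -8 + (5 + F*s²) = -3 + F*s²)
J = -429 (J = (-3 + 4*(-3)²)*(-13) = (-3 + 4*9)*(-13) = (-3 + 36)*(-13) = 33*(-13) = -429)
o(J, -643) - 1*92318 = -429*(-643) - 1*92318 = 275847 - 92318 = 183529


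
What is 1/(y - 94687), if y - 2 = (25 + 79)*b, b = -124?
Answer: -1/107581 ≈ -9.2953e-6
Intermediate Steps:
y = -12894 (y = 2 + (25 + 79)*(-124) = 2 + 104*(-124) = 2 - 12896 = -12894)
1/(y - 94687) = 1/(-12894 - 94687) = 1/(-107581) = -1/107581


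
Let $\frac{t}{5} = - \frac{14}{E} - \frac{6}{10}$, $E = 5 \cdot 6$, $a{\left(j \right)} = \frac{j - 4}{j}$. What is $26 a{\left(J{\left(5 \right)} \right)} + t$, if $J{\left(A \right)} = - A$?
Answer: $\frac{622}{15} \approx 41.467$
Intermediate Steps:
$a{\left(j \right)} = \frac{-4 + j}{j}$
$E = 30$
$t = - \frac{16}{3}$ ($t = 5 \left(- \frac{14}{30} - \frac{6}{10}\right) = 5 \left(\left(-14\right) \frac{1}{30} - \frac{3}{5}\right) = 5 \left(- \frac{7}{15} - \frac{3}{5}\right) = 5 \left(- \frac{16}{15}\right) = - \frac{16}{3} \approx -5.3333$)
$26 a{\left(J{\left(5 \right)} \right)} + t = 26 \frac{-4 - 5}{\left(-1\right) 5} - \frac{16}{3} = 26 \frac{-4 - 5}{-5} - \frac{16}{3} = 26 \left(\left(- \frac{1}{5}\right) \left(-9\right)\right) - \frac{16}{3} = 26 \cdot \frac{9}{5} - \frac{16}{3} = \frac{234}{5} - \frac{16}{3} = \frac{622}{15}$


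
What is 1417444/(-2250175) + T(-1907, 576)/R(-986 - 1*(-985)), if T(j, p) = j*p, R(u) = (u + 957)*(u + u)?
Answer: 308619259084/537791825 ≈ 573.86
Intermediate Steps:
R(u) = 2*u*(957 + u) (R(u) = (957 + u)*(2*u) = 2*u*(957 + u))
1417444/(-2250175) + T(-1907, 576)/R(-986 - 1*(-985)) = 1417444/(-2250175) + (-1907*576)/((2*(-986 - 1*(-985))*(957 + (-986 - 1*(-985))))) = 1417444*(-1/2250175) - 1098432*1/(2*(-986 + 985)*(957 + (-986 + 985))) = -1417444/2250175 - 1098432*(-1/(2*(957 - 1))) = -1417444/2250175 - 1098432/(2*(-1)*956) = -1417444/2250175 - 1098432/(-1912) = -1417444/2250175 - 1098432*(-1/1912) = -1417444/2250175 + 137304/239 = 308619259084/537791825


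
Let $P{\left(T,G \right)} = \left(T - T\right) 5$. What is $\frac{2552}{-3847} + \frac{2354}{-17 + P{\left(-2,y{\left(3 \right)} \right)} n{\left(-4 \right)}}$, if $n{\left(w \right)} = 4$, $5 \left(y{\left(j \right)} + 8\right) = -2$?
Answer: $- \frac{9099222}{65399} \approx -139.13$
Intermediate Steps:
$y{\left(j \right)} = - \frac{42}{5}$ ($y{\left(j \right)} = -8 + \frac{1}{5} \left(-2\right) = -8 - \frac{2}{5} = - \frac{42}{5}$)
$P{\left(T,G \right)} = 0$ ($P{\left(T,G \right)} = 0 \cdot 5 = 0$)
$\frac{2552}{-3847} + \frac{2354}{-17 + P{\left(-2,y{\left(3 \right)} \right)} n{\left(-4 \right)}} = \frac{2552}{-3847} + \frac{2354}{-17 + 0 \cdot 4} = 2552 \left(- \frac{1}{3847}\right) + \frac{2354}{-17 + 0} = - \frac{2552}{3847} + \frac{2354}{-17} = - \frac{2552}{3847} + 2354 \left(- \frac{1}{17}\right) = - \frac{2552}{3847} - \frac{2354}{17} = - \frac{9099222}{65399}$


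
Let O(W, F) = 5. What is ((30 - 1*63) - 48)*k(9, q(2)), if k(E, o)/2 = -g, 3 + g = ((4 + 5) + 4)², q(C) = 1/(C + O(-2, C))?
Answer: 26892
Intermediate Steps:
q(C) = 1/(5 + C) (q(C) = 1/(C + 5) = 1/(5 + C))
g = 166 (g = -3 + ((4 + 5) + 4)² = -3 + (9 + 4)² = -3 + 13² = -3 + 169 = 166)
k(E, o) = -332 (k(E, o) = 2*(-1*166) = 2*(-166) = -332)
((30 - 1*63) - 48)*k(9, q(2)) = ((30 - 1*63) - 48)*(-332) = ((30 - 63) - 48)*(-332) = (-33 - 48)*(-332) = -81*(-332) = 26892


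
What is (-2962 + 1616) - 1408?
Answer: -2754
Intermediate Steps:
(-2962 + 1616) - 1408 = -1346 - 1408 = -2754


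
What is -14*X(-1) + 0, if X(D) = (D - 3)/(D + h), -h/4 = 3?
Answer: -56/13 ≈ -4.3077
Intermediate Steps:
h = -12 (h = -4*3 = -12)
X(D) = (-3 + D)/(-12 + D) (X(D) = (D - 3)/(D - 12) = (-3 + D)/(-12 + D))
-14*X(-1) + 0 = -14*(-3 - 1)/(-12 - 1) + 0 = -14*(-4)/(-13) + 0 = -(-14)*(-4)/13 + 0 = -14*4/13 + 0 = -56/13 + 0 = -56/13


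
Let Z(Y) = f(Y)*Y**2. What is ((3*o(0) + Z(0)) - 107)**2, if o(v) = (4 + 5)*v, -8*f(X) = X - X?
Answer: 11449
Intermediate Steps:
f(X) = 0 (f(X) = -(X - X)/8 = -1/8*0 = 0)
Z(Y) = 0 (Z(Y) = 0*Y**2 = 0)
o(v) = 9*v
((3*o(0) + Z(0)) - 107)**2 = ((3*(9*0) + 0) - 107)**2 = ((3*0 + 0) - 107)**2 = ((0 + 0) - 107)**2 = (0 - 107)**2 = (-107)**2 = 11449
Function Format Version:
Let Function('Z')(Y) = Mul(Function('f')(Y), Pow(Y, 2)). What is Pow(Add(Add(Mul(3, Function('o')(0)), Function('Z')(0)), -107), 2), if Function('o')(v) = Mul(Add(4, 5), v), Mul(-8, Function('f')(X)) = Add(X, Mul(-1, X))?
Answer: 11449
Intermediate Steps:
Function('f')(X) = 0 (Function('f')(X) = Mul(Rational(-1, 8), Add(X, Mul(-1, X))) = Mul(Rational(-1, 8), 0) = 0)
Function('Z')(Y) = 0 (Function('Z')(Y) = Mul(0, Pow(Y, 2)) = 0)
Function('o')(v) = Mul(9, v)
Pow(Add(Add(Mul(3, Function('o')(0)), Function('Z')(0)), -107), 2) = Pow(Add(Add(Mul(3, Mul(9, 0)), 0), -107), 2) = Pow(Add(Add(Mul(3, 0), 0), -107), 2) = Pow(Add(Add(0, 0), -107), 2) = Pow(Add(0, -107), 2) = Pow(-107, 2) = 11449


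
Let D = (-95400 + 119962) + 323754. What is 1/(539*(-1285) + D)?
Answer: -1/344299 ≈ -2.9045e-6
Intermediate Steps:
D = 348316 (D = 24562 + 323754 = 348316)
1/(539*(-1285) + D) = 1/(539*(-1285) + 348316) = 1/(-692615 + 348316) = 1/(-344299) = -1/344299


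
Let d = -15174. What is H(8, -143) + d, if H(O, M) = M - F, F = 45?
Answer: -15362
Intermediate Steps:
H(O, M) = -45 + M (H(O, M) = M - 1*45 = M - 45 = -45 + M)
H(8, -143) + d = (-45 - 143) - 15174 = -188 - 15174 = -15362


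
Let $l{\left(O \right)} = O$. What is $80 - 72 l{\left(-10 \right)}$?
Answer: $800$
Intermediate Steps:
$80 - 72 l{\left(-10 \right)} = 80 - -720 = 80 + 720 = 800$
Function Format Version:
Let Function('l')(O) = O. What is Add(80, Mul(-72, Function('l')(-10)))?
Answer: 800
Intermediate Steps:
Add(80, Mul(-72, Function('l')(-10))) = Add(80, Mul(-72, -10)) = Add(80, 720) = 800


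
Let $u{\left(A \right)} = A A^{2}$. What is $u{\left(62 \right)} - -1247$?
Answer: $239575$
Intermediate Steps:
$u{\left(A \right)} = A^{3}$
$u{\left(62 \right)} - -1247 = 62^{3} - -1247 = 238328 + 1247 = 239575$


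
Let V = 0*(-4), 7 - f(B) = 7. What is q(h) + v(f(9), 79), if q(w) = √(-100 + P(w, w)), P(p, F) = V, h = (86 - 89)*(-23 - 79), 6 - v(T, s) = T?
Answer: 6 + 10*I ≈ 6.0 + 10.0*I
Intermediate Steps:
f(B) = 0 (f(B) = 7 - 1*7 = 7 - 7 = 0)
v(T, s) = 6 - T
h = 306 (h = -3*(-102) = 306)
V = 0
P(p, F) = 0
q(w) = 10*I (q(w) = √(-100 + 0) = √(-100) = 10*I)
q(h) + v(f(9), 79) = 10*I + (6 - 1*0) = 10*I + (6 + 0) = 10*I + 6 = 6 + 10*I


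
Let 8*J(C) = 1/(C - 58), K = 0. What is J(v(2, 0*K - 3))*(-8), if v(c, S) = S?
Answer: 1/61 ≈ 0.016393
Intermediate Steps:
J(C) = 1/(8*(-58 + C)) (J(C) = 1/(8*(C - 58)) = 1/(8*(-58 + C)))
J(v(2, 0*K - 3))*(-8) = (1/(8*(-58 + (0*0 - 3))))*(-8) = (1/(8*(-58 + (0 - 3))))*(-8) = (1/(8*(-58 - 3)))*(-8) = ((1/8)/(-61))*(-8) = ((1/8)*(-1/61))*(-8) = -1/488*(-8) = 1/61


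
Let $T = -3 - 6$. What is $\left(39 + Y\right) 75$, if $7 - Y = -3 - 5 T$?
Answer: $300$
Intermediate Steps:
$T = -9$ ($T = -3 - 6 = -9$)
$Y = -35$ ($Y = 7 - \left(-3 - -45\right) = 7 - \left(-3 + 45\right) = 7 - 42 = -35$)
$\left(39 + Y\right) 75 = \left(39 - 35\right) 75 = 4 \cdot 75 = 300$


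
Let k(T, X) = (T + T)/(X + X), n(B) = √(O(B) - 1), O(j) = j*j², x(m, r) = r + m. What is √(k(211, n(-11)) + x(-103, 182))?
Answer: √(3893436 - 46842*I*√37)/222 ≈ 8.8941 - 0.32501*I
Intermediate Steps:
x(m, r) = m + r
O(j) = j³
n(B) = √(-1 + B³) (n(B) = √(B³ - 1) = √(-1 + B³))
k(T, X) = T/X (k(T, X) = (2*T)/((2*X)) = (2*T)*(1/(2*X)) = T/X)
√(k(211, n(-11)) + x(-103, 182)) = √(211/(√(-1 + (-11)³)) + (-103 + 182)) = √(211/(√(-1 - 1331)) + 79) = √(211/(√(-1332)) + 79) = √(211/((6*I*√37)) + 79) = √(211*(-I*√37/222) + 79) = √(-211*I*√37/222 + 79) = √(79 - 211*I*√37/222)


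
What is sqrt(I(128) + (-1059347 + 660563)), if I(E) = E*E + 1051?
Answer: I*sqrt(381349) ≈ 617.53*I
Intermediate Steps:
I(E) = 1051 + E**2 (I(E) = E**2 + 1051 = 1051 + E**2)
sqrt(I(128) + (-1059347 + 660563)) = sqrt((1051 + 128**2) + (-1059347 + 660563)) = sqrt((1051 + 16384) - 398784) = sqrt(17435 - 398784) = sqrt(-381349) = I*sqrt(381349)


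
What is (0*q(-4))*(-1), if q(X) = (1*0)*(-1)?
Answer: 0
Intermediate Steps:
q(X) = 0 (q(X) = 0*(-1) = 0)
(0*q(-4))*(-1) = (0*0)*(-1) = 0*(-1) = 0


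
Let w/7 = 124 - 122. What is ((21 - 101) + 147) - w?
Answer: 53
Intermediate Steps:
w = 14 (w = 7*(124 - 122) = 7*2 = 14)
((21 - 101) + 147) - w = ((21 - 101) + 147) - 1*14 = (-80 + 147) - 14 = 67 - 14 = 53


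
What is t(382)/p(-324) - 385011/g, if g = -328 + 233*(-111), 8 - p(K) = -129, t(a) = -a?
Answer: 3885595/326197 ≈ 11.912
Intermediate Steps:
p(K) = 137 (p(K) = 8 - 1*(-129) = 8 + 129 = 137)
g = -26191 (g = -328 - 25863 = -26191)
t(382)/p(-324) - 385011/g = -1*382/137 - 385011/(-26191) = -382*1/137 - 385011*(-1/26191) = -382/137 + 35001/2381 = 3885595/326197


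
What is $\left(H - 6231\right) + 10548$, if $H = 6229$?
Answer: $10546$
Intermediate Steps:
$\left(H - 6231\right) + 10548 = \left(6229 - 6231\right) + 10548 = -2 + 10548 = 10546$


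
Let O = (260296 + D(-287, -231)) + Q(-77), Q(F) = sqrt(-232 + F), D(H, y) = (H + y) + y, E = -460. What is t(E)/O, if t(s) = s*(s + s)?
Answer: 54920145200/33682322759 - 211600*I*sqrt(309)/33682322759 ≈ 1.6305 - 0.00011043*I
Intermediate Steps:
D(H, y) = H + 2*y
t(s) = 2*s**2 (t(s) = s*(2*s) = 2*s**2)
O = 259547 + I*sqrt(309) (O = (260296 + (-287 + 2*(-231))) + sqrt(-232 - 77) = (260296 + (-287 - 462)) + sqrt(-309) = (260296 - 749) + I*sqrt(309) = 259547 + I*sqrt(309) ≈ 2.5955e+5 + 17.578*I)
t(E)/O = (2*(-460)**2)/(259547 + I*sqrt(309)) = (2*211600)/(259547 + I*sqrt(309)) = 423200/(259547 + I*sqrt(309))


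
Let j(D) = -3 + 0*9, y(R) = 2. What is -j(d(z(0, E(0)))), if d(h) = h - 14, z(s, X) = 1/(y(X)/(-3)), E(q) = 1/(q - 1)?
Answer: 3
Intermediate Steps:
E(q) = 1/(-1 + q)
z(s, X) = -3/2 (z(s, X) = 1/(2/(-3)) = 1/(2*(-⅓)) = 1/(-⅔) = -3/2)
d(h) = -14 + h
j(D) = -3 (j(D) = -3 + 0 = -3)
-j(d(z(0, E(0)))) = -1*(-3) = 3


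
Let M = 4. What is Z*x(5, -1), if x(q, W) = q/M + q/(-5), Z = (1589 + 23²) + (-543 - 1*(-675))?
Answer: 1125/2 ≈ 562.50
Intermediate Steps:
Z = 2250 (Z = (1589 + 529) + (-543 + 675) = 2118 + 132 = 2250)
x(q, W) = q/20 (x(q, W) = q/4 + q/(-5) = q*(¼) + q*(-⅕) = q/4 - q/5 = q/20)
Z*x(5, -1) = 2250*((1/20)*5) = 2250*(¼) = 1125/2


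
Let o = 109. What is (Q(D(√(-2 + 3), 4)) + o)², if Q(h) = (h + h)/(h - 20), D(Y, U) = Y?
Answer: 4280761/361 ≈ 11858.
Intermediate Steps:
Q(h) = 2*h/(-20 + h) (Q(h) = (2*h)/(-20 + h) = 2*h/(-20 + h))
(Q(D(√(-2 + 3), 4)) + o)² = (2*√(-2 + 3)/(-20 + √(-2 + 3)) + 109)² = (2*√1/(-20 + √1) + 109)² = (2*1/(-20 + 1) + 109)² = (2*1/(-19) + 109)² = (2*1*(-1/19) + 109)² = (-2/19 + 109)² = (2069/19)² = 4280761/361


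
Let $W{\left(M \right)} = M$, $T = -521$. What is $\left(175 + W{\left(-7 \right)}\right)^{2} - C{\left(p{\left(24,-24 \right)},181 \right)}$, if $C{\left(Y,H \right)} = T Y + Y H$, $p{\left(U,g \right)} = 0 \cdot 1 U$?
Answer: $28224$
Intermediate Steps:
$p{\left(U,g \right)} = 0$ ($p{\left(U,g \right)} = 0 U = 0$)
$C{\left(Y,H \right)} = - 521 Y + H Y$ ($C{\left(Y,H \right)} = - 521 Y + Y H = - 521 Y + H Y$)
$\left(175 + W{\left(-7 \right)}\right)^{2} - C{\left(p{\left(24,-24 \right)},181 \right)} = \left(175 - 7\right)^{2} - 0 \left(-521 + 181\right) = 168^{2} - 0 \left(-340\right) = 28224 - 0 = 28224 + 0 = 28224$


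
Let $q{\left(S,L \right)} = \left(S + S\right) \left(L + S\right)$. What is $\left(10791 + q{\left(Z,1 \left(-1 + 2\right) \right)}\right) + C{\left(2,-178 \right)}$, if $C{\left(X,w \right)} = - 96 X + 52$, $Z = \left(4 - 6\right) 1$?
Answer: $10655$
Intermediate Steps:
$Z = -2$ ($Z = \left(-2\right) 1 = -2$)
$C{\left(X,w \right)} = 52 - 96 X$
$q{\left(S,L \right)} = 2 S \left(L + S\right)$
$\left(10791 + q{\left(Z,1 \left(-1 + 2\right) \right)}\right) + C{\left(2,-178 \right)} = \left(10791 + 2 \left(-2\right) \left(1 \left(-1 + 2\right) - 2\right)\right) + \left(52 - 192\right) = \left(10791 + 2 \left(-2\right) \left(1 \cdot 1 - 2\right)\right) + \left(52 - 192\right) = \left(10791 + 2 \left(-2\right) \left(1 - 2\right)\right) - 140 = \left(10791 + 2 \left(-2\right) \left(-1\right)\right) - 140 = \left(10791 + 4\right) - 140 = 10795 - 140 = 10655$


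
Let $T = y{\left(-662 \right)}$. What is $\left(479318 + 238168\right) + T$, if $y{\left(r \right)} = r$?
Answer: $716824$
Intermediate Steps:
$T = -662$
$\left(479318 + 238168\right) + T = \left(479318 + 238168\right) - 662 = 717486 - 662 = 716824$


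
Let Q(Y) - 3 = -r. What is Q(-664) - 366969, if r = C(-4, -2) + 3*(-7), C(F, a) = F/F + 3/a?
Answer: -733889/2 ≈ -3.6694e+5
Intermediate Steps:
C(F, a) = 1 + 3/a
r = -43/2 (r = (3 - 2)/(-2) + 3*(-7) = -½*1 - 21 = -½ - 21 = -43/2 ≈ -21.500)
Q(Y) = 49/2 (Q(Y) = 3 - 1*(-43/2) = 3 + 43/2 = 49/2)
Q(-664) - 366969 = 49/2 - 366969 = -733889/2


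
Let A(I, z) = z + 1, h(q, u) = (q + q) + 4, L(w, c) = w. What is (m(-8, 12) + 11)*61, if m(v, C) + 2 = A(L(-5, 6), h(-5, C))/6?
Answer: 2989/6 ≈ 498.17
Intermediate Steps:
h(q, u) = 4 + 2*q (h(q, u) = 2*q + 4 = 4 + 2*q)
A(I, z) = 1 + z
m(v, C) = -17/6 (m(v, C) = -2 + (1 + (4 + 2*(-5)))/6 = -2 + (1 + (4 - 10))*(⅙) = -2 + (1 - 6)*(⅙) = -2 - 5*⅙ = -2 - ⅚ = -17/6)
(m(-8, 12) + 11)*61 = (-17/6 + 11)*61 = (49/6)*61 = 2989/6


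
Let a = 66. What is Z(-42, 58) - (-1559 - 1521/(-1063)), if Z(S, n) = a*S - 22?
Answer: -1314326/1063 ≈ -1236.4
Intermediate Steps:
Z(S, n) = -22 + 66*S (Z(S, n) = 66*S - 22 = -22 + 66*S)
Z(-42, 58) - (-1559 - 1521/(-1063)) = (-22 + 66*(-42)) - (-1559 - 1521/(-1063)) = (-22 - 2772) - (-1559 - 1521*(-1/1063)) = -2794 - (-1559 + 1521/1063) = -2794 - 1*(-1655696/1063) = -2794 + 1655696/1063 = -1314326/1063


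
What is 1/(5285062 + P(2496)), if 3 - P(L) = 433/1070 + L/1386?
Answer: 247170/1306308970907 ≈ 1.8921e-7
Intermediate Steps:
P(L) = 2777/1070 - L/1386 (P(L) = 3 - (433/1070 + L/1386) = 3 + (-433/1070 - L/1386) = 2777/1070 - L/1386)
1/(5285062 + P(2496)) = 1/(5285062 + (2777/1070 - 1/1386*2496)) = 1/(5285062 + (2777/1070 - 416/231)) = 1/(5285062 + 196367/247170) = 1/(1306308970907/247170) = 247170/1306308970907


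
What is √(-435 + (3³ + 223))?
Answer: I*√185 ≈ 13.601*I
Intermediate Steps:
√(-435 + (3³ + 223)) = √(-435 + (27 + 223)) = √(-435 + 250) = √(-185) = I*√185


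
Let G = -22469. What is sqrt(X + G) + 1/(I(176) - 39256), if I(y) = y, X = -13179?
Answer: -1/39080 + 8*I*sqrt(557) ≈ -2.5589e-5 + 188.81*I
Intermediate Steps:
sqrt(X + G) + 1/(I(176) - 39256) = sqrt(-13179 - 22469) + 1/(176 - 39256) = sqrt(-35648) + 1/(-39080) = 8*I*sqrt(557) - 1/39080 = -1/39080 + 8*I*sqrt(557)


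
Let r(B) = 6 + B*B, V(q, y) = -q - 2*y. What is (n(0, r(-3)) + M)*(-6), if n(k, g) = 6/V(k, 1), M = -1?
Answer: 24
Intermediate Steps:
r(B) = 6 + B²
n(k, g) = 6/(-2 - k) (n(k, g) = 6/(-k - 2*1) = 6/(-k - 2) = 6/(-2 - k))
(n(0, r(-3)) + M)*(-6) = (-6/(2 + 0) - 1)*(-6) = (-6/2 - 1)*(-6) = (-6*½ - 1)*(-6) = (-3 - 1)*(-6) = -4*(-6) = 24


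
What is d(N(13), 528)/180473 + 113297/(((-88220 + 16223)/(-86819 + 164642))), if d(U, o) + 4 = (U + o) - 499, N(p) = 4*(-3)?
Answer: -530416910274634/4331171527 ≈ -1.2247e+5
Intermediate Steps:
N(p) = -12
d(U, o) = -503 + U + o (d(U, o) = -4 + ((U + o) - 499) = -4 + (-499 + U + o) = -503 + U + o)
d(N(13), 528)/180473 + 113297/(((-88220 + 16223)/(-86819 + 164642))) = (-503 - 12 + 528)/180473 + 113297/(((-88220 + 16223)/(-86819 + 164642))) = 13*(1/180473) + 113297/((-71997/77823)) = 13/180473 + 113297/((-71997*1/77823)) = 13/180473 + 113297/(-23999/25941) = 13/180473 + 113297*(-25941/23999) = 13/180473 - 2939037477/23999 = -530416910274634/4331171527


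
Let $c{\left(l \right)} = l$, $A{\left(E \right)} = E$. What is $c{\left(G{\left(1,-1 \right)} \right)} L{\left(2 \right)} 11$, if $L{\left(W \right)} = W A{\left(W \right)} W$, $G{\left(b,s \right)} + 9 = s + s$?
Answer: $-968$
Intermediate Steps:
$G{\left(b,s \right)} = -9 + 2 s$ ($G{\left(b,s \right)} = -9 + \left(s + s\right) = -9 + 2 s$)
$L{\left(W \right)} = W^{3}$ ($L{\left(W \right)} = W W W = W^{2} W = W^{3}$)
$c{\left(G{\left(1,-1 \right)} \right)} L{\left(2 \right)} 11 = \left(-9 + 2 \left(-1\right)\right) 2^{3} \cdot 11 = \left(-9 - 2\right) 8 \cdot 11 = \left(-11\right) 8 \cdot 11 = \left(-88\right) 11 = -968$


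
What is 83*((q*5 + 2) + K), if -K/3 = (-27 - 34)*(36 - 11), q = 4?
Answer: 381551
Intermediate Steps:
K = 4575 (K = -3*(-27 - 34)*(36 - 11) = -(-183)*25 = -3*(-1525) = 4575)
83*((q*5 + 2) + K) = 83*((4*5 + 2) + 4575) = 83*((20 + 2) + 4575) = 83*(22 + 4575) = 83*4597 = 381551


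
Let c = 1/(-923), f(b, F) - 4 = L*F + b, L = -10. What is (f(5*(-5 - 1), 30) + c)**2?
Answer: 90540208201/851929 ≈ 1.0628e+5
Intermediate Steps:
f(b, F) = 4 + b - 10*F (f(b, F) = 4 + (-10*F + b) = 4 + (b - 10*F) = 4 + b - 10*F)
c = -1/923 ≈ -0.0010834
(f(5*(-5 - 1), 30) + c)**2 = ((4 + 5*(-5 - 1) - 10*30) - 1/923)**2 = ((4 + 5*(-6) - 300) - 1/923)**2 = ((4 - 30 - 300) - 1/923)**2 = (-326 - 1/923)**2 = (-300899/923)**2 = 90540208201/851929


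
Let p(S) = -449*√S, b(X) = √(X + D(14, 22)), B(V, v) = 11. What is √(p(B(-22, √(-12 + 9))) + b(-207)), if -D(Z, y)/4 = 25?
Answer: √(-449*√11 + I*√307) ≈ 0.227 + 38.59*I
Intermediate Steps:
D(Z, y) = -100 (D(Z, y) = -4*25 = -100)
b(X) = √(-100 + X) (b(X) = √(X - 100) = √(-100 + X))
√(p(B(-22, √(-12 + 9))) + b(-207)) = √(-449*√11 + √(-100 - 207)) = √(-449*√11 + √(-307)) = √(-449*√11 + I*√307)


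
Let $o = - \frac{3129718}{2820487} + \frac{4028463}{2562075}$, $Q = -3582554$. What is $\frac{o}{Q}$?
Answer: $- \frac{371517252959}{2876511912612695650} \approx -1.2916 \cdot 10^{-7}$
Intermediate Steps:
$o = \frac{371517252959}{802922136725}$ ($o = \left(-3129718\right) \frac{1}{2820487} + 4028463 \cdot \frac{1}{2562075} = - \frac{3129718}{2820487} + \frac{447607}{284675} = \frac{371517252959}{802922136725} \approx 0.46271$)
$\frac{o}{Q} = \frac{371517252959}{802922136725 \left(-3582554\right)} = \frac{371517252959}{802922136725} \left(- \frac{1}{3582554}\right) = - \frac{371517252959}{2876511912612695650}$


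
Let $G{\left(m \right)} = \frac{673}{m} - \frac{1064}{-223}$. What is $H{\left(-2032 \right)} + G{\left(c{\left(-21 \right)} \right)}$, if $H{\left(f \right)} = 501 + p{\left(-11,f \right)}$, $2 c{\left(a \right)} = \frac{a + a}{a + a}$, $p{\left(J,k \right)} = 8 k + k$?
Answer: $- \frac{3665279}{223} \approx -16436.0$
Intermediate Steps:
$p{\left(J,k \right)} = 9 k$
$c{\left(a \right)} = \frac{1}{2}$ ($c{\left(a \right)} = \frac{\left(a + a\right) \frac{1}{a + a}}{2} = \frac{2 a \frac{1}{2 a}}{2} = \frac{1}{2} \cdot 1 = \frac{1}{2}$)
$H{\left(f \right)} = 501 + 9 f$
$G{\left(m \right)} = \frac{1064}{223} + \frac{673}{m}$ ($G{\left(m \right)} = \frac{673}{m} - - \frac{1064}{223} = \frac{673}{m} + \frac{1064}{223} = \frac{1064}{223} + \frac{673}{m}$)
$H{\left(-2032 \right)} + G{\left(c{\left(-21 \right)} \right)} = \left(501 + 9 \left(-2032\right)\right) + \left(\frac{1064}{223} + 673 \frac{1}{\frac{1}{2}}\right) = \left(501 - 18288\right) + \left(\frac{1064}{223} + 673 \cdot 2\right) = -17787 + \left(\frac{1064}{223} + 1346\right) = -17787 + \frac{301222}{223} = - \frac{3665279}{223}$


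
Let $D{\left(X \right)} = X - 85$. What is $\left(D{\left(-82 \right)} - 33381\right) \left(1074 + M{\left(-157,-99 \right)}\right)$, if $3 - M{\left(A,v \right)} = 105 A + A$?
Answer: $-594437012$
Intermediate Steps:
$D{\left(X \right)} = -85 + X$ ($D{\left(X \right)} = X - 85 = -85 + X$)
$M{\left(A,v \right)} = 3 - 106 A$ ($M{\left(A,v \right)} = 3 - \left(105 A + A\right) = 3 - 106 A$)
$\left(D{\left(-82 \right)} - 33381\right) \left(1074 + M{\left(-157,-99 \right)}\right) = \left(\left(-85 - 82\right) - 33381\right) \left(1074 + \left(3 - -16642\right)\right) = \left(-167 - 33381\right) \left(1074 + \left(3 + 16642\right)\right) = - 33548 \left(1074 + 16645\right) = \left(-33548\right) 17719 = -594437012$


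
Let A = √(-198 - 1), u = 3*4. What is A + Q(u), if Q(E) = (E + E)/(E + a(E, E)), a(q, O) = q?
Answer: 1 + I*√199 ≈ 1.0 + 14.107*I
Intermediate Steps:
u = 12
Q(E) = 1 (Q(E) = (E + E)/(E + E) = (2*E)/((2*E)) = (2*E)*(1/(2*E)) = 1)
A = I*√199 (A = √(-199) = I*√199 ≈ 14.107*I)
A + Q(u) = I*√199 + 1 = 1 + I*√199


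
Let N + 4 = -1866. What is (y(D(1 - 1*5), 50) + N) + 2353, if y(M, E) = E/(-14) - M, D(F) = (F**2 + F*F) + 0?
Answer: 3132/7 ≈ 447.43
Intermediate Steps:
D(F) = 2*F**2 (D(F) = (F**2 + F**2) + 0 = 2*F**2 + 0 = 2*F**2)
y(M, E) = -M - E/14 (y(M, E) = E*(-1/14) - M = -E/14 - M = -M - E/14)
N = -1870 (N = -4 - 1866 = -1870)
(y(D(1 - 1*5), 50) + N) + 2353 = ((-2*(1 - 1*5)**2 - 1/14*50) - 1870) + 2353 = ((-2*(1 - 5)**2 - 25/7) - 1870) + 2353 = ((-2*(-4)**2 - 25/7) - 1870) + 2353 = ((-2*16 - 25/7) - 1870) + 2353 = ((-1*32 - 25/7) - 1870) + 2353 = ((-32 - 25/7) - 1870) + 2353 = (-249/7 - 1870) + 2353 = -13339/7 + 2353 = 3132/7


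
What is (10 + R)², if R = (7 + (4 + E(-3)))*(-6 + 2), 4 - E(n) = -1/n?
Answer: 21316/9 ≈ 2368.4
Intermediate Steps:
E(n) = 4 + 1/n (E(n) = 4 - (-1)/n = 4 + 1/n)
R = -176/3 (R = (7 + (4 + (4 + 1/(-3))))*(-6 + 2) = (7 + (4 + (4 - ⅓)))*(-4) = (7 + (4 + 11/3))*(-4) = (7 + 23/3)*(-4) = (44/3)*(-4) = -176/3 ≈ -58.667)
(10 + R)² = (10 - 176/3)² = (-146/3)² = 21316/9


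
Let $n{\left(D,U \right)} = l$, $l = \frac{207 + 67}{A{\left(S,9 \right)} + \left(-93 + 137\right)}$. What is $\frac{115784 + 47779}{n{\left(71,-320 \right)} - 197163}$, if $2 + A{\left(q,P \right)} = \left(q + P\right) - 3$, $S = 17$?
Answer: $- \frac{10631595}{12815321} \approx -0.8296$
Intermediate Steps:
$A{\left(q,P \right)} = -5 + P + q$ ($A{\left(q,P \right)} = -2 - \left(3 - P - q\right) = -2 + \left(-3 + P + q\right) = -5 + P + q$)
$l = \frac{274}{65}$ ($l = \frac{207 + 67}{\left(-5 + 9 + 17\right) + \left(-93 + 137\right)} = \frac{274}{21 + 44} = \frac{274}{65} \approx 4.2154$)
$n{\left(D,U \right)} = \frac{274}{65}$
$\frac{115784 + 47779}{n{\left(71,-320 \right)} - 197163} = \frac{115784 + 47779}{\frac{274}{65} - 197163} = \frac{163563}{- \frac{12815321}{65}} = 163563 \left(- \frac{65}{12815321}\right) = - \frac{10631595}{12815321}$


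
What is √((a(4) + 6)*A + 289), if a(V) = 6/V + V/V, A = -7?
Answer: 3*√102/2 ≈ 15.149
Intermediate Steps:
a(V) = 1 + 6/V (a(V) = 6/V + 1 = 1 + 6/V)
√((a(4) + 6)*A + 289) = √(((6 + 4)/4 + 6)*(-7) + 289) = √(((¼)*10 + 6)*(-7) + 289) = √((5/2 + 6)*(-7) + 289) = √((17/2)*(-7) + 289) = √(-119/2 + 289) = √(459/2) = 3*√102/2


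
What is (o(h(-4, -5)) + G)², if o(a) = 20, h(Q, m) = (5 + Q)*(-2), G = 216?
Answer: 55696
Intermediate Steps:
h(Q, m) = -10 - 2*Q
(o(h(-4, -5)) + G)² = (20 + 216)² = 236² = 55696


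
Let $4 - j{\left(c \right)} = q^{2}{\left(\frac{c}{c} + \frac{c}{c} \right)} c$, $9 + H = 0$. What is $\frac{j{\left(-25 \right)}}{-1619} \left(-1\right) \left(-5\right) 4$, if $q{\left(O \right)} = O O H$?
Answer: $- \frac{648080}{1619} \approx -400.3$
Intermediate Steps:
$H = -9$ ($H = -9 + 0 = -9$)
$q{\left(O \right)} = - 9 O^{2}$ ($q{\left(O \right)} = O O \left(-9\right) = O^{2} \left(-9\right) = - 9 O^{2}$)
$j{\left(c \right)} = 4 - 1296 c$ ($j{\left(c \right)} = 4 - \left(- 9 \left(\frac{c}{c} + \frac{c}{c}\right)^{2}\right)^{2} c = 4 - \left(- 9 \left(1 + 1\right)^{2}\right)^{2} c = 4 - \left(- 9 \cdot 2^{2}\right)^{2} c = 4 - \left(\left(-9\right) 4\right)^{2} c = 4 - \left(-36\right)^{2} c = 4 - 1296 c$)
$\frac{j{\left(-25 \right)}}{-1619} \left(-1\right) \left(-5\right) 4 = \frac{4 - -32400}{-1619} \left(-1\right) \left(-5\right) 4 = \left(4 + 32400\right) \left(- \frac{1}{1619}\right) 5 \cdot 4 = 32404 \left(- \frac{1}{1619}\right) 20 = \left(- \frac{32404}{1619}\right) 20 = - \frac{648080}{1619}$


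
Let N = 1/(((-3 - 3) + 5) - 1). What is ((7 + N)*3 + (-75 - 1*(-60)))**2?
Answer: 81/4 ≈ 20.250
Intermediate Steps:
N = -1/2 (N = 1/((-6 + 5) - 1) = 1/(-1 - 1) = 1/(-2) = -1/2 ≈ -0.50000)
((7 + N)*3 + (-75 - 1*(-60)))**2 = ((7 - 1/2)*3 + (-75 - 1*(-60)))**2 = ((13/2)*3 + (-75 + 60))**2 = (39/2 - 15)**2 = (9/2)**2 = 81/4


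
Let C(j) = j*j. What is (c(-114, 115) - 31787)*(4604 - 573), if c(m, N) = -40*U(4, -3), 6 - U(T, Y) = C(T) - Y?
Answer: -126037277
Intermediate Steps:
C(j) = j²
U(T, Y) = 6 + Y - T² (U(T, Y) = 6 - (T² - Y) = 6 + (Y - T²) = 6 + Y - T²)
c(m, N) = 520 (c(m, N) = -40*(6 - 3 - 1*4²) = -40*(6 - 3 - 1*16) = -40*(6 - 3 - 16) = -40*(-13) = 520)
(c(-114, 115) - 31787)*(4604 - 573) = (520 - 31787)*(4604 - 573) = -31267*4031 = -126037277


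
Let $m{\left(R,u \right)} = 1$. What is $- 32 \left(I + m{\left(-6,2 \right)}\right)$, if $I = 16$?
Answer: $-544$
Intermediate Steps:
$- 32 \left(I + m{\left(-6,2 \right)}\right) = - 32 \left(16 + 1\right) = \left(-32\right) 17 = -544$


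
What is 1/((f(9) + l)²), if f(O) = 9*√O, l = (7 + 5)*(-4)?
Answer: 1/441 ≈ 0.0022676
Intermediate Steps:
l = -48 (l = 12*(-4) = -48)
1/((f(9) + l)²) = 1/((9*√9 - 48)²) = 1/((9*3 - 48)²) = 1/((27 - 48)²) = 1/((-21)²) = 1/441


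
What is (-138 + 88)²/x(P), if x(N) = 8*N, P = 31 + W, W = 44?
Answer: 25/6 ≈ 4.1667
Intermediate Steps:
P = 75 (P = 31 + 44 = 75)
(-138 + 88)²/x(P) = (-138 + 88)²/((8*75)) = (-50)²/600 = 2500*(1/600) = 25/6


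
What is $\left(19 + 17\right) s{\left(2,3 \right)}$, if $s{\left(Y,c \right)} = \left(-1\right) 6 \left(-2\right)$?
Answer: $432$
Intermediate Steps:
$s{\left(Y,c \right)} = 12$ ($s{\left(Y,c \right)} = \left(-6\right) \left(-2\right) = 12$)
$\left(19 + 17\right) s{\left(2,3 \right)} = \left(19 + 17\right) 12 = 36 \cdot 12 = 432$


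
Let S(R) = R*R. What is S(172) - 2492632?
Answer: -2463048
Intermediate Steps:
S(R) = R²
S(172) - 2492632 = 172² - 2492632 = 29584 - 2492632 = -2463048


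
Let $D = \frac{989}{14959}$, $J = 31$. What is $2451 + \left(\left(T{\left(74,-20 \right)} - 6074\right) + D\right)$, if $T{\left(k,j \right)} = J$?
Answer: $- \frac{53731739}{14959} \approx -3591.9$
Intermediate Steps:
$T{\left(k,j \right)} = 31$
$D = \frac{989}{14959}$ ($D = 989 \cdot \frac{1}{14959} = \frac{989}{14959} \approx 0.066114$)
$2451 + \left(\left(T{\left(74,-20 \right)} - 6074\right) + D\right) = 2451 + \left(\left(31 - 6074\right) + \frac{989}{14959}\right) = 2451 + \left(-6043 + \frac{989}{14959}\right) = 2451 - \frac{90396248}{14959} = - \frac{53731739}{14959}$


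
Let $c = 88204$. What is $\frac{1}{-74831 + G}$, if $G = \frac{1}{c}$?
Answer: $- \frac{88204}{6600393523} \approx -1.3363 \cdot 10^{-5}$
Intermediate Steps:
$G = \frac{1}{88204} \approx 1.1337 \cdot 10^{-5}$
$\frac{1}{-74831 + G} = \frac{1}{-74831 + \frac{1}{88204}} = \frac{1}{- \frac{6600393523}{88204}} = - \frac{88204}{6600393523}$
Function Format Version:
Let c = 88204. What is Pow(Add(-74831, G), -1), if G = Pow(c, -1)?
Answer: Rational(-88204, 6600393523) ≈ -1.3363e-5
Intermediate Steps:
G = Rational(1, 88204) (G = Pow(88204, -1) = Rational(1, 88204) ≈ 1.1337e-5)
Pow(Add(-74831, G), -1) = Pow(Add(-74831, Rational(1, 88204)), -1) = Pow(Rational(-6600393523, 88204), -1) = Rational(-88204, 6600393523)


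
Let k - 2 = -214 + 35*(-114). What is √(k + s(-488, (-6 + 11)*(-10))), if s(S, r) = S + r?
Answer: 2*I*√1185 ≈ 68.848*I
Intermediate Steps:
k = -4202 (k = 2 + (-214 + 35*(-114)) = 2 + (-214 - 3990) = 2 - 4204 = -4202)
√(k + s(-488, (-6 + 11)*(-10))) = √(-4202 + (-488 + (-6 + 11)*(-10))) = √(-4202 + (-488 + 5*(-10))) = √(-4202 + (-488 - 50)) = √(-4202 - 538) = √(-4740) = 2*I*√1185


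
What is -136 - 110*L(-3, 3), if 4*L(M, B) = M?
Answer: -107/2 ≈ -53.500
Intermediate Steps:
L(M, B) = M/4
-136 - 110*L(-3, 3) = -136 - 55*(-3)/2 = -136 - 110*(-¾) = -136 + 165/2 = -107/2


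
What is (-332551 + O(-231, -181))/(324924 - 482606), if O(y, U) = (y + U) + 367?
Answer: 166298/78841 ≈ 2.1093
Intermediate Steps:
O(y, U) = 367 + U + y (O(y, U) = (U + y) + 367 = 367 + U + y)
(-332551 + O(-231, -181))/(324924 - 482606) = (-332551 + (367 - 181 - 231))/(324924 - 482606) = (-332551 - 45)/(-157682) = -332596*(-1/157682) = 166298/78841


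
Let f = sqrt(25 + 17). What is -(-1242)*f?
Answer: 1242*sqrt(42) ≈ 8049.1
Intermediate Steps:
f = sqrt(42) ≈ 6.4807
-(-1242)*f = -(-1242)*sqrt(42) = 1242*sqrt(42)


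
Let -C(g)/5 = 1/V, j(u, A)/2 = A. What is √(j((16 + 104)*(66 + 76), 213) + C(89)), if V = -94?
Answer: √3764606/94 ≈ 20.641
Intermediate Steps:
j(u, A) = 2*A
C(g) = 5/94 (C(g) = -5/(-94) = -5*(-1/94) = 5/94)
√(j((16 + 104)*(66 + 76), 213) + C(89)) = √(2*213 + 5/94) = √(426 + 5/94) = √(40049/94) = √3764606/94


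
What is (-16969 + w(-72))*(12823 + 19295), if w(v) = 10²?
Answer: -541798542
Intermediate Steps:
w(v) = 100
(-16969 + w(-72))*(12823 + 19295) = (-16969 + 100)*(12823 + 19295) = -16869*32118 = -541798542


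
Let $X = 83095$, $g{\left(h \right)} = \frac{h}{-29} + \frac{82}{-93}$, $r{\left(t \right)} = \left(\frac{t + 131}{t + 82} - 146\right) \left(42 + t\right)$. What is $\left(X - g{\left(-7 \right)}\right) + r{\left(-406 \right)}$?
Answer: $\frac{9898336895}{72819} \approx 1.3593 \cdot 10^{5}$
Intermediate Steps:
$r{\left(t \right)} = \left(-146 + \frac{131 + t}{82 + t}\right) \left(42 + t\right)$ ($r{\left(t \right)} = \left(\frac{131 + t}{82 + t} - 146\right) \left(42 + t\right) = \left(-146 + \frac{131 + t}{82 + t}\right) \left(42 + t\right)$)
$g{\left(h \right)} = - \frac{82}{93} - \frac{h}{29}$ ($g{\left(h \right)} = h \left(- \frac{1}{29}\right) + 82 \left(- \frac{1}{93}\right) = - \frac{h}{29} - \frac{82}{93} = - \frac{82}{93} - \frac{h}{29}$)
$\left(X - g{\left(-7 \right)}\right) + r{\left(-406 \right)} = \left(83095 - \left(- \frac{82}{93} - - \frac{7}{29}\right)\right) + \frac{-497322 - -7279986 - 145 \left(-406\right)^{2}}{82 - 406} = \left(83095 - \left(- \frac{82}{93} + \frac{7}{29}\right)\right) + \frac{-497322 + 7279986 - 23901220}{-324} = \left(83095 - - \frac{1727}{2697}\right) - \frac{-497322 + 7279986 - 23901220}{324} = \left(83095 + \frac{1727}{2697}\right) - - \frac{4279639}{81} = \frac{224108942}{2697} + \frac{4279639}{81} = \frac{9898336895}{72819}$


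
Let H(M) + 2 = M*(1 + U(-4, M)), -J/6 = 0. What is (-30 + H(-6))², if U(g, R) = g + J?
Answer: 196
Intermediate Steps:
J = 0 (J = -6*0 = 0)
U(g, R) = g (U(g, R) = g + 0 = g)
H(M) = -2 - 3*M (H(M) = -2 + M*(1 - 4) = -2 + M*(-3) = -2 - 3*M)
(-30 + H(-6))² = (-30 + (-2 - 3*(-6)))² = (-30 + (-2 + 18))² = (-30 + 16)² = (-14)² = 196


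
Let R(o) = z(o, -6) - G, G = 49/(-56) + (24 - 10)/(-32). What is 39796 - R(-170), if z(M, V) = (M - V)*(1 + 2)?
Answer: 644587/16 ≈ 40287.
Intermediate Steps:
z(M, V) = -3*V + 3*M (z(M, V) = (M - V)*3 = -3*V + 3*M)
G = -21/16 (G = 49*(-1/56) + 14*(-1/32) = -7/8 - 7/16 = -21/16 ≈ -1.3125)
R(o) = 309/16 + 3*o (R(o) = (-3*(-6) + 3*o) - 1*(-21/16) = (18 + 3*o) + 21/16 = 309/16 + 3*o)
39796 - R(-170) = 39796 - (309/16 + 3*(-170)) = 39796 - (309/16 - 510) = 39796 - 1*(-7851/16) = 39796 + 7851/16 = 644587/16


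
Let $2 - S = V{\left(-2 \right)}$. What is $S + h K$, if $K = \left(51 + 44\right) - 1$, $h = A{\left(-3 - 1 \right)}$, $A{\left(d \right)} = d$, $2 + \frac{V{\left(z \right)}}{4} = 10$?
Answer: $-406$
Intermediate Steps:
$V{\left(z \right)} = 32$ ($V{\left(z \right)} = -8 + 4 \cdot 10 = -8 + 40 = 32$)
$h = -4$ ($h = -3 - 1 = -4$)
$K = 94$ ($K = 95 - 1 = 94$)
$S = -30$ ($S = 2 - 32 = -30$)
$S + h K = -30 - 376 = -406$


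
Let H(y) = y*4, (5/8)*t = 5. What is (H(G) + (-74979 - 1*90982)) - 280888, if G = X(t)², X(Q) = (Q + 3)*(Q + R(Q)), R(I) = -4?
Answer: -439105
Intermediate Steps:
t = 8 (t = (8/5)*5 = 8)
X(Q) = (-4 + Q)*(3 + Q) (X(Q) = (Q + 3)*(Q - 4) = (3 + Q)*(-4 + Q) = (-4 + Q)*(3 + Q))
G = 1936 (G = (-12 + 8² - 1*8)² = (-12 + 64 - 8)² = 44² = 1936)
H(y) = 4*y
(H(G) + (-74979 - 1*90982)) - 280888 = (4*1936 + (-74979 - 1*90982)) - 280888 = (7744 + (-74979 - 90982)) - 280888 = (7744 - 165961) - 280888 = -158217 - 280888 = -439105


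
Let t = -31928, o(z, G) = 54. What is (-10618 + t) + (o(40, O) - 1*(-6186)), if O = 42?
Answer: -36306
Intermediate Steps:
(-10618 + t) + (o(40, O) - 1*(-6186)) = (-10618 - 31928) + (54 - 1*(-6186)) = -42546 + (54 + 6186) = -42546 + 6240 = -36306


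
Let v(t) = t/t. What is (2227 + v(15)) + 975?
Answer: 3203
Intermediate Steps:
v(t) = 1
(2227 + v(15)) + 975 = (2227 + 1) + 975 = 2228 + 975 = 3203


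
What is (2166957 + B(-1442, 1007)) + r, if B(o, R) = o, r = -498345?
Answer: 1667170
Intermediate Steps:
(2166957 + B(-1442, 1007)) + r = (2166957 - 1442) - 498345 = 2165515 - 498345 = 1667170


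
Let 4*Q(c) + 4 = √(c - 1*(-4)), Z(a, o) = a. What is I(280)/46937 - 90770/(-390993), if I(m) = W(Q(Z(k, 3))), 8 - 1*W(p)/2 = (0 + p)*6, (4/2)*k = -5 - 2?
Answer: 4271419294/18352038441 - 3*√2/93874 ≈ 0.23270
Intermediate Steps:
k = -7/2 (k = (-5 - 2)/2 = (½)*(-7) = -7/2 ≈ -3.5000)
Q(c) = -1 + √(4 + c)/4 (Q(c) = -1 + √(c - 1*(-4))/4 = -1 + √(c + 4)/4 = -1 + √(4 + c)/4)
W(p) = 16 - 12*p (W(p) = 16 - 2*(0 + p)*6 = 16 - 2*p*6 = 16 - 12*p)
I(m) = 28 - 3*√2/2 (I(m) = 16 - 12*(-1 + √(4 - 7/2)/4) = 16 - 12*(-1 + √(½)/4) = 16 - 12*(-1 + (√2/2)/4) = 16 - 12*(-1 + √2/8) = 16 + (12 - 3*√2/2) = 28 - 3*√2/2)
I(280)/46937 - 90770/(-390993) = (28 - 3*√2/2)/46937 - 90770/(-390993) = (28 - 3*√2/2)*(1/46937) - 90770*(-1/390993) = (28/46937 - 3*√2/93874) + 90770/390993 = 4271419294/18352038441 - 3*√2/93874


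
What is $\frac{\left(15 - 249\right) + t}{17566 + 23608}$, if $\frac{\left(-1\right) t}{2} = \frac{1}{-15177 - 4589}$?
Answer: $- \frac{2312621}{406922642} \approx -0.0056832$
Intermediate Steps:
$t = \frac{1}{9883}$ ($t = - \frac{2}{-15177 - 4589} = - \frac{2}{-19766} = \left(-2\right) \left(- \frac{1}{19766}\right) = \frac{1}{9883} \approx 0.00010118$)
$\frac{\left(15 - 249\right) + t}{17566 + 23608} = \frac{\left(15 - 249\right) + \frac{1}{9883}}{17566 + 23608} = \frac{\left(15 - 249\right) + \frac{1}{9883}}{41174} = \left(-234 + \frac{1}{9883}\right) \frac{1}{41174} = \left(- \frac{2312621}{9883}\right) \frac{1}{41174} = - \frac{2312621}{406922642}$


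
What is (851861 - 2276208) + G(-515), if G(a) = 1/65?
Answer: -92582554/65 ≈ -1.4243e+6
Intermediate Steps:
G(a) = 1/65
(851861 - 2276208) + G(-515) = (851861 - 2276208) + 1/65 = -1424347 + 1/65 = -92582554/65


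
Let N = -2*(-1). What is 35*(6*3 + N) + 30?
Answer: 730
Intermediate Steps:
N = 2
35*(6*3 + N) + 30 = 35*(6*3 + 2) + 30 = 35*(18 + 2) + 30 = 35*20 + 30 = 700 + 30 = 730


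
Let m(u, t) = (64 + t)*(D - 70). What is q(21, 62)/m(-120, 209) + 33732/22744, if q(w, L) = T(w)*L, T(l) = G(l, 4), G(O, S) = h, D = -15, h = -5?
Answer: 39490085/26388726 ≈ 1.4965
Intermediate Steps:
G(O, S) = -5
T(l) = -5
m(u, t) = -5440 - 85*t (m(u, t) = (64 + t)*(-15 - 70) = (64 + t)*(-85) = -5440 - 85*t)
q(w, L) = -5*L
q(21, 62)/m(-120, 209) + 33732/22744 = (-5*62)/(-5440 - 85*209) + 33732/22744 = -310/(-5440 - 17765) + 33732*(1/22744) = -310/(-23205) + 8433/5686 = -310*(-1/23205) + 8433/5686 = 62/4641 + 8433/5686 = 39490085/26388726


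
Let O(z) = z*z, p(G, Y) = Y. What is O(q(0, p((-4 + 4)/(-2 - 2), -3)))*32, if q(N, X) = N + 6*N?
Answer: 0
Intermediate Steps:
q(N, X) = 7*N
O(z) = z²
O(q(0, p((-4 + 4)/(-2 - 2), -3)))*32 = (7*0)²*32 = 0²*32 = 0*32 = 0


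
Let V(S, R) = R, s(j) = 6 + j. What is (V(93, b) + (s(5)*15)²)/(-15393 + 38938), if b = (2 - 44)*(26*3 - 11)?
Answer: 24411/23545 ≈ 1.0368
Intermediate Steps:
b = -2814 (b = -42*(78 - 11) = -42*67 = -2814)
(V(93, b) + (s(5)*15)²)/(-15393 + 38938) = (-2814 + ((6 + 5)*15)²)/(-15393 + 38938) = (-2814 + (11*15)²)/23545 = (-2814 + 165²)*(1/23545) = (-2814 + 27225)*(1/23545) = 24411*(1/23545) = 24411/23545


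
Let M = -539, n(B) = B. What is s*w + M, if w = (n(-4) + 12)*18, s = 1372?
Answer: 197029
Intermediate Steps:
w = 144 (w = (-4 + 12)*18 = 8*18 = 144)
s*w + M = 1372*144 - 539 = 197568 - 539 = 197029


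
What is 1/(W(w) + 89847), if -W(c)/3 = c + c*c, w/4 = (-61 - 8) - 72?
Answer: -1/862749 ≈ -1.1591e-6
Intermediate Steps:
w = -564 (w = 4*((-61 - 8) - 72) = 4*(-69 - 72) = 4*(-141) = -564)
W(c) = -3*c - 3*c² (W(c) = -3*(c + c*c) = -3*(c + c²) = -3*c - 3*c²)
1/(W(w) + 89847) = 1/(-3*(-564)*(1 - 564) + 89847) = 1/(-3*(-564)*(-563) + 89847) = 1/(-952596 + 89847) = 1/(-862749) = -1/862749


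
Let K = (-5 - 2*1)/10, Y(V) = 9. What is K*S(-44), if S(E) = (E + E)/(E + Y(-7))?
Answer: -44/25 ≈ -1.7600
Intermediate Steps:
S(E) = 2*E/(9 + E) (S(E) = (E + E)/(E + 9) = (2*E)/(9 + E) = 2*E/(9 + E))
K = -7/10 (K = (-5 - 2)*(1/10) = -7*1/10 = -7/10 ≈ -0.70000)
K*S(-44) = -7*(-44)/(5*(9 - 44)) = -7*(-44)/(5*(-35)) = -7*(-44)*(-1)/(5*35) = -7/10*88/35 = -44/25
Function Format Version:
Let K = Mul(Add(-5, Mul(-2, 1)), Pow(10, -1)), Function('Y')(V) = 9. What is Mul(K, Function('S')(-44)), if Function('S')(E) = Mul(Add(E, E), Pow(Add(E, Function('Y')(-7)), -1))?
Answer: Rational(-44, 25) ≈ -1.7600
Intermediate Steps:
Function('S')(E) = Mul(2, E, Pow(Add(9, E), -1)) (Function('S')(E) = Mul(Add(E, E), Pow(Add(E, 9), -1)) = Mul(Mul(2, E), Pow(Add(9, E), -1)) = Mul(2, E, Pow(Add(9, E), -1)))
K = Rational(-7, 10) (K = Mul(Add(-5, -2), Rational(1, 10)) = Mul(-7, Rational(1, 10)) = Rational(-7, 10) ≈ -0.70000)
Mul(K, Function('S')(-44)) = Mul(Rational(-7, 10), Mul(2, -44, Pow(Add(9, -44), -1))) = Mul(Rational(-7, 10), Mul(2, -44, Pow(-35, -1))) = Mul(Rational(-7, 10), Mul(2, -44, Rational(-1, 35))) = Mul(Rational(-7, 10), Rational(88, 35)) = Rational(-44, 25)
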